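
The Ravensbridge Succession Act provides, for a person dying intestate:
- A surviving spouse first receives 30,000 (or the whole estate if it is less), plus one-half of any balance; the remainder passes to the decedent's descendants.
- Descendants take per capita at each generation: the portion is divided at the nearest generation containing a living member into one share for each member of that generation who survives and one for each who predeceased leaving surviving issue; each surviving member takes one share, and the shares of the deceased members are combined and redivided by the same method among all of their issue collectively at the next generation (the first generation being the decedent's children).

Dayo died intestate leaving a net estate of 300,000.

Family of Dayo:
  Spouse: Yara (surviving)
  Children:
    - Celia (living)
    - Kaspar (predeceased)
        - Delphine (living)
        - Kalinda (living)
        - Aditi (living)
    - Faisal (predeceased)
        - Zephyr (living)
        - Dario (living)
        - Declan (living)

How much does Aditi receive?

Aditi receives 15,000.

Yara first takes 30,000, leaving a balance of 270,000. Yara then takes one-half of the balance (135,000), for a total of 165,000. The remaining 135,000 passes to the descendants.
The descendants' portion (135,000) is divided at the children's generation into 3 shares of 45,000. Celia takes 45,000. The 2 shares of the deceased (Kaspar and Faisal) are combined into a pool of 90,000.
That pool (90,000) is divided at the grandchildren's generation equally among Delphine, Kalinda, Aditi, Zephyr, Dario, and Declan: 15,000 each.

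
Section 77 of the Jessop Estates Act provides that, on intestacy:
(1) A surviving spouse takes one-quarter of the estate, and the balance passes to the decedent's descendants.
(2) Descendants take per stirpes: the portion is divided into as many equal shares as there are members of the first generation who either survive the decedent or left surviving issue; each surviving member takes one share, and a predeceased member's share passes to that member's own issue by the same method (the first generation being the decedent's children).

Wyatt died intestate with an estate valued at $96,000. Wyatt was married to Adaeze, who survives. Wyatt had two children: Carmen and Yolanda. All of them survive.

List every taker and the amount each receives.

Adaeze: $24,000; Carmen: $36,000; Yolanda: $36,000

Adaeze takes one-quarter of $96,000 = $24,000. The remaining $72,000 passes to the descendants.
The descendants' portion ($72,000) is divided into 2 shares of $36,000: Carmen and Yolanda each take $36,000.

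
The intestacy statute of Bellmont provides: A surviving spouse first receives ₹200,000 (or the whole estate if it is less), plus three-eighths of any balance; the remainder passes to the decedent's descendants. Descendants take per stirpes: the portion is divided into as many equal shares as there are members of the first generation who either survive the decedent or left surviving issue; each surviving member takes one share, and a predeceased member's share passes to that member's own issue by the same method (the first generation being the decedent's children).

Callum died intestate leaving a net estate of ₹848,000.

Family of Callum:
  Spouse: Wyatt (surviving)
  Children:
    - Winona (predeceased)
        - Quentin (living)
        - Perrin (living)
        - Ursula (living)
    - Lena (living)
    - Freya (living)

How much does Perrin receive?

Perrin receives ₹45,000.

Wyatt first takes ₹200,000, leaving a balance of ₹648,000. Wyatt then takes three-eighths of the balance (₹243,000), for a total of ₹443,000. The remaining ₹405,000 passes to the descendants.
The descendants' portion (₹405,000) is divided into 3 shares of ₹135,000: Lena and Freya each take ₹135,000; Winona's ₹135,000 share passes to Winona's issue.
Winona's share (₹135,000) is divided into 3 shares of ₹45,000: Quentin, Perrin, and Ursula each take ₹45,000.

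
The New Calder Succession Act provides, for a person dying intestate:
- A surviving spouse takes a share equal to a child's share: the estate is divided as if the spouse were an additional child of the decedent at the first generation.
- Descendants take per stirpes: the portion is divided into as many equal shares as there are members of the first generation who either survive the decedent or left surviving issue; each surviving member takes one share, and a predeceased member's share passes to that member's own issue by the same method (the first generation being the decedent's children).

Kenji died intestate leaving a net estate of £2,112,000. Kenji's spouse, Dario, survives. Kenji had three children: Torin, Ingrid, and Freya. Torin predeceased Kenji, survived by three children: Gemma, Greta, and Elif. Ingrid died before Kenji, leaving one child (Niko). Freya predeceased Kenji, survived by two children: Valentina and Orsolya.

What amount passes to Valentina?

The spouse counts as an additional share at the children's level, so there are 4 primary shares of £528,000. Dario takes one such share (£528,000).
The children's combined portion (£1,584,000) is divided into 3 shares of £528,000: Torin's £528,000 share passes to Torin's issue; Ingrid's £528,000 share passes to Ingrid's issue; Freya's £528,000 share passes to Freya's issue.
Torin's share (£528,000) is divided into 3 shares of £176,000: Gemma, Greta, and Elif each take £176,000.
Ingrid's share (£528,000) passes entirely to Niko.
Freya's share (£528,000) is divided into 2 shares of £264,000: Valentina and Orsolya each take £264,000.

Valentina receives £264,000.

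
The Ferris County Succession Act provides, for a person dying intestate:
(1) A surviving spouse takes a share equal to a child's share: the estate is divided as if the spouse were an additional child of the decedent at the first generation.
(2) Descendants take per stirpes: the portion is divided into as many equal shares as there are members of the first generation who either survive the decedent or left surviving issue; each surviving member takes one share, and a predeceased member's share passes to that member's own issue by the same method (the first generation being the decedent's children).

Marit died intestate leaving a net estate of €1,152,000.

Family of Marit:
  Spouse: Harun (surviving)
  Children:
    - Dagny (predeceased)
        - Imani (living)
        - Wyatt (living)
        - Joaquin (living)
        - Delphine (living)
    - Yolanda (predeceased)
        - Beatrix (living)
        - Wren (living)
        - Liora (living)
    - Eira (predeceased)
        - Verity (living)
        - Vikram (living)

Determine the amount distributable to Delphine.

The spouse counts as an additional share at the children's level, so there are 4 primary shares of €288,000. Harun takes one such share (€288,000).
The children's combined portion (€864,000) is divided into 3 shares of €288,000: Dagny's €288,000 share passes to Dagny's issue; Yolanda's €288,000 share passes to Yolanda's issue; Eira's €288,000 share passes to Eira's issue.
Dagny's share (€288,000) is divided into 4 shares of €72,000: Imani, Wyatt, Joaquin, and Delphine each take €72,000.
Yolanda's share (€288,000) is divided into 3 shares of €96,000: Beatrix, Wren, and Liora each take €96,000.
Eira's share (€288,000) is divided into 2 shares of €144,000: Verity and Vikram each take €144,000.

Delphine receives €72,000.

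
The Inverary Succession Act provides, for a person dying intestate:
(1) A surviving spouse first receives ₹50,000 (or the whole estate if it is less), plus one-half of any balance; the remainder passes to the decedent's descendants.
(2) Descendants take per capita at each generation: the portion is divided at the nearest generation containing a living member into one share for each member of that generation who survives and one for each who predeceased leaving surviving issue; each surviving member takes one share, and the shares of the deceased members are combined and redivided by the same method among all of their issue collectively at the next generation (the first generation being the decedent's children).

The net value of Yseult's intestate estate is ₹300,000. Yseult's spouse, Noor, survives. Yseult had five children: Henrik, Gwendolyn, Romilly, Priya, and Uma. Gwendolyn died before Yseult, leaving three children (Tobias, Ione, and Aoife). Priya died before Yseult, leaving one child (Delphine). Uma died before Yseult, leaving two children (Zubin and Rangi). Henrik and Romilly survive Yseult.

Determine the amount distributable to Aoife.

Aoife receives ₹12,500.

Noor first takes ₹50,000, leaving a balance of ₹250,000. Noor then takes one-half of the balance (₹125,000), for a total of ₹175,000. The remaining ₹125,000 passes to the descendants.
The descendants' portion (₹125,000) is divided at the children's generation into 5 shares of ₹25,000. Henrik and Romilly each take ₹25,000. The 3 shares of the deceased (Gwendolyn, Priya, and Uma) are combined into a pool of ₹75,000.
That pool (₹75,000) is divided at the grandchildren's generation equally among Tobias, Ione, Aoife, Delphine, Zubin, and Rangi: ₹12,500 each.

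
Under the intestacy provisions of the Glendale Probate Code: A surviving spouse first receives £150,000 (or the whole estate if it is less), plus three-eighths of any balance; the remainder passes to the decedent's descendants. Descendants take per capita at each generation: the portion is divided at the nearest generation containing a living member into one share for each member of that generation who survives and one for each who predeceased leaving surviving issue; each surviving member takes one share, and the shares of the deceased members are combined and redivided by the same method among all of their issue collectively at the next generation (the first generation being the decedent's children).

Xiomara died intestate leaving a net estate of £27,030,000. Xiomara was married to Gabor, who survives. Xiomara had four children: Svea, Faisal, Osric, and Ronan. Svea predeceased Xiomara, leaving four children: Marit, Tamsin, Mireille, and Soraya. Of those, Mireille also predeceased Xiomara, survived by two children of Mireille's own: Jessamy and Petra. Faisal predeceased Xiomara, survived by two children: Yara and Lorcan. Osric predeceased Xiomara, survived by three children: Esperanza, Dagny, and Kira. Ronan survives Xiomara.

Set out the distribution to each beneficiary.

Gabor first takes £150,000, leaving a balance of £26,880,000. Gabor then takes three-eighths of the balance (£10,080,000), for a total of £10,230,000. The remaining £16,800,000 passes to the descendants.
The descendants' portion (£16,800,000) is divided at the children's generation into 4 shares of £4,200,000. Ronan takes £4,200,000. The 3 shares of the deceased (Svea, Faisal, and Osric) are combined into a pool of £12,600,000.
That pool (£12,600,000) is divided at the grandchildren's generation into 9 shares of £1,400,000. Marit, Tamsin, Soraya, Yara, Lorcan, Esperanza, Dagny, and Kira each take £1,400,000. The remaining share for the deceased Mireille (£1,400,000) is carried to the next generation.
That pool (£1,400,000) is divided at the great-grandchildren's generation equally among Jessamy and Petra: £700,000 each.

Gabor: £10,230,000; Marit: £1,400,000; Tamsin: £1,400,000; Jessamy: £700,000; Petra: £700,000; Soraya: £1,400,000; Yara: £1,400,000; Lorcan: £1,400,000; Esperanza: £1,400,000; Dagny: £1,400,000; Kira: £1,400,000; Ronan: £4,200,000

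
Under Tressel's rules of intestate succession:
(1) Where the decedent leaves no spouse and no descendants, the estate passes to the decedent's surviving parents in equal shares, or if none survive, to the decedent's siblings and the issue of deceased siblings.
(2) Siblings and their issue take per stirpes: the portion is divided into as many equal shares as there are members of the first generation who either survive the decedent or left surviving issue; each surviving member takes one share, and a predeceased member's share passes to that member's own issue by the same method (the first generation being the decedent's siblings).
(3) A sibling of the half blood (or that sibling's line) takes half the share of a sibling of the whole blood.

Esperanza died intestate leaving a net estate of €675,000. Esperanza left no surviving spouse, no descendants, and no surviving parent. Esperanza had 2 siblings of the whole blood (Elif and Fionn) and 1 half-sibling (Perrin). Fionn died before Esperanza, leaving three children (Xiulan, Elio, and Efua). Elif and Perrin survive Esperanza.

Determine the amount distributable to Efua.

The entire €675,000 passes to the siblings and their issue.
Counting each half-blood sibling's line as half a unit, there are 5/2 units in €675,000, so one unit is €270,000. Whole-blood lines (Elif and Fionn) take €270,000 each; half-blood lines (Perrin) take €135,000 each.
Fionn's share (€270,000) is divided into 3 shares of €90,000: Xiulan, Elio, and Efua each take €90,000.

Efua receives €90,000.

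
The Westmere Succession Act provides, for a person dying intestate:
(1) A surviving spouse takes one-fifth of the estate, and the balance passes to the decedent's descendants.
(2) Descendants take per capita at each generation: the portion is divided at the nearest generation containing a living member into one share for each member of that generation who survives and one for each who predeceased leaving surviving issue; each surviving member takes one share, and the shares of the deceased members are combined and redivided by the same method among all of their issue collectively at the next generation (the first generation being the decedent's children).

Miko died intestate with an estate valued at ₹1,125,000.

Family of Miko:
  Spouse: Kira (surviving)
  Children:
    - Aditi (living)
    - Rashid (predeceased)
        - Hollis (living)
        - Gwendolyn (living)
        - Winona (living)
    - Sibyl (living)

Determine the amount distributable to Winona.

Kira takes one-fifth of ₹1,125,000 = ₹225,000. The remaining ₹900,000 passes to the descendants.
The descendants' portion (₹900,000) is divided at the children's generation into 3 shares of ₹300,000. Aditi and Sibyl each take ₹300,000. The remaining share for the deceased Rashid (₹300,000) is carried to the next generation.
That pool (₹300,000) is divided at the grandchildren's generation equally among Hollis, Gwendolyn, and Winona: ₹100,000 each.

Winona receives ₹100,000.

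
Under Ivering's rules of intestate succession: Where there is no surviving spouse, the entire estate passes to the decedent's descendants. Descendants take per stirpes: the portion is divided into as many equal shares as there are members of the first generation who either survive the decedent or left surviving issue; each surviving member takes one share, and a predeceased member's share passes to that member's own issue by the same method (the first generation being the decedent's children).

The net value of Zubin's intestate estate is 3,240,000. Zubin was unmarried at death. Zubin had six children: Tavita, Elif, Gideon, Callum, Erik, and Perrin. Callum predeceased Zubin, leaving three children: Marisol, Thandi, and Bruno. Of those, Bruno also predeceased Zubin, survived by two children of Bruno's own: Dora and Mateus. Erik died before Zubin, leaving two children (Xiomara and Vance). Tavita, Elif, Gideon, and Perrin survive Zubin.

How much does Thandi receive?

The entire 3,240,000 passes to the descendants.
That amount (3,240,000) is divided into 6 shares of 540,000: Tavita, Elif, Gideon, and Perrin each take 540,000; Callum's 540,000 share passes to Callum's issue; Erik's 540,000 share passes to Erik's issue.
Callum's share (540,000) is divided into 3 shares of 180,000: Marisol and Thandi each take 180,000; Bruno's 180,000 share passes to Bruno's issue.
Bruno's share (180,000) is divided into 2 shares of 90,000: Dora and Mateus each take 90,000.
Erik's share (540,000) is divided into 2 shares of 270,000: Xiomara and Vance each take 270,000.

Thandi receives 180,000.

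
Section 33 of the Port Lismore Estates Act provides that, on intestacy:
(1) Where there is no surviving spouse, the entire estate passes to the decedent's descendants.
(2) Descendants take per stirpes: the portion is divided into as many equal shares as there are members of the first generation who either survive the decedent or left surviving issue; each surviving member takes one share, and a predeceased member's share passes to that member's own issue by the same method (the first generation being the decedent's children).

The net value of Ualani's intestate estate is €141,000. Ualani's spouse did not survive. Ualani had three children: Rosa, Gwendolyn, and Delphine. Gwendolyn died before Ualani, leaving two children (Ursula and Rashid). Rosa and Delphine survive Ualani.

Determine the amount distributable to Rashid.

Rashid receives €23,500.

The entire €141,000 passes to the descendants.
That amount (€141,000) is divided into 3 shares of €47,000: Rosa and Delphine each take €47,000; Gwendolyn's €47,000 share passes to Gwendolyn's issue.
Gwendolyn's share (€47,000) is divided into 2 shares of €23,500: Ursula and Rashid each take €23,500.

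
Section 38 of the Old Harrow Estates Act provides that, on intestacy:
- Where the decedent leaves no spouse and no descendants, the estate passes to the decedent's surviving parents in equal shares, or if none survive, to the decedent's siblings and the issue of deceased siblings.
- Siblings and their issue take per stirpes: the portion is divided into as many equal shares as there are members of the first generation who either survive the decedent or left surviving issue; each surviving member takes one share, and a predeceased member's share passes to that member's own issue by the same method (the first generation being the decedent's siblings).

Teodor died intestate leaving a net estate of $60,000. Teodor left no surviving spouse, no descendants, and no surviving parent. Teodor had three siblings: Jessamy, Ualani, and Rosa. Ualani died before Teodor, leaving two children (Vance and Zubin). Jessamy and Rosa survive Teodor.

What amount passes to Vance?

Vance receives $10,000.

The entire $60,000 passes to the siblings and their issue.
That amount ($60,000) is divided into 3 shares of $20,000: Jessamy and Rosa each take $20,000; Ualani's $20,000 share passes to Ualani's issue.
Ualani's share ($20,000) is divided into 2 shares of $10,000: Vance and Zubin each take $10,000.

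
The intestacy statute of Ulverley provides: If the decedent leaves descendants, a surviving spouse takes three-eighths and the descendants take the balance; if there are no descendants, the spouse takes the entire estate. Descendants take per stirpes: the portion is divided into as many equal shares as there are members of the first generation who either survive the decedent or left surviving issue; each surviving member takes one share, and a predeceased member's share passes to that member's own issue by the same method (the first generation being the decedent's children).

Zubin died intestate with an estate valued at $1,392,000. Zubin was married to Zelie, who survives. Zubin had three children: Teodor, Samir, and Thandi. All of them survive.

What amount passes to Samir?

Zelie takes three-eighths of $1,392,000 = $522,000. The remaining $870,000 passes to the descendants.
The descendants' portion ($870,000) is divided into 3 shares of $290,000: Teodor, Samir, and Thandi each take $290,000.

Samir receives $290,000.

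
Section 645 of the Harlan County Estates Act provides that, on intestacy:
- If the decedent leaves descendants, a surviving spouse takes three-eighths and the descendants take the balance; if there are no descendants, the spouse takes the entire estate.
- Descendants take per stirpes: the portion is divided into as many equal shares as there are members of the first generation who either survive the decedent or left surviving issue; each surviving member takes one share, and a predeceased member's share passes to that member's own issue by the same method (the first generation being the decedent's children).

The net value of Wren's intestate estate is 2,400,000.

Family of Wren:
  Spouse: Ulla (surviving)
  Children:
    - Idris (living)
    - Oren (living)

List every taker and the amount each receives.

Ulla: 900,000; Idris: 750,000; Oren: 750,000

Ulla takes three-eighths of 2,400,000 = 900,000. The remaining 1,500,000 passes to the descendants.
The descendants' portion (1,500,000) is divided into 2 shares of 750,000: Idris and Oren each take 750,000.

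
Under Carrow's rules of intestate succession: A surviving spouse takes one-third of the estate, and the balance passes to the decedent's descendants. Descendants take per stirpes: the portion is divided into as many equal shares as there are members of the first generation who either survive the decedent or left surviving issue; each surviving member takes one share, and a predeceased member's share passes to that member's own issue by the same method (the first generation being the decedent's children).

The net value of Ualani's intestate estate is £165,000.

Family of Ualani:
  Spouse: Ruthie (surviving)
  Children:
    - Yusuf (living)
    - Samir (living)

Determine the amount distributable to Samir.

Samir receives £55,000.

Ruthie takes one-third of £165,000 = £55,000. The remaining £110,000 passes to the descendants.
The descendants' portion (£110,000) is divided into 2 shares of £55,000: Yusuf and Samir each take £55,000.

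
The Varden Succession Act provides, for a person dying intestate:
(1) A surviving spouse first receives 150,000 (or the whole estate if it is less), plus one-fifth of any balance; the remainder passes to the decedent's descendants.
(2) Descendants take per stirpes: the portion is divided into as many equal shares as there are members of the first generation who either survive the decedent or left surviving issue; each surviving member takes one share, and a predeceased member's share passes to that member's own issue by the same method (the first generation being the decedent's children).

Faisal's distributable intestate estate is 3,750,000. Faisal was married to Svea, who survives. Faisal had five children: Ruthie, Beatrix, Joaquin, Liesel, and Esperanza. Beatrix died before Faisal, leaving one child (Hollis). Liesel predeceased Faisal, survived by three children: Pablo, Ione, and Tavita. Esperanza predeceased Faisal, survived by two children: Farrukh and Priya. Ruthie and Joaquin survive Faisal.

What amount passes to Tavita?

Svea first takes 150,000, leaving a balance of 3,600,000. Svea then takes one-fifth of the balance (720,000), for a total of 870,000. The remaining 2,880,000 passes to the descendants.
The descendants' portion (2,880,000) is divided into 5 shares of 576,000: Ruthie and Joaquin each take 576,000; Beatrix's 576,000 share passes to Beatrix's issue; Liesel's 576,000 share passes to Liesel's issue; Esperanza's 576,000 share passes to Esperanza's issue.
Beatrix's share (576,000) passes entirely to Hollis.
Liesel's share (576,000) is divided into 3 shares of 192,000: Pablo, Ione, and Tavita each take 192,000.
Esperanza's share (576,000) is divided into 2 shares of 288,000: Farrukh and Priya each take 288,000.

Tavita receives 192,000.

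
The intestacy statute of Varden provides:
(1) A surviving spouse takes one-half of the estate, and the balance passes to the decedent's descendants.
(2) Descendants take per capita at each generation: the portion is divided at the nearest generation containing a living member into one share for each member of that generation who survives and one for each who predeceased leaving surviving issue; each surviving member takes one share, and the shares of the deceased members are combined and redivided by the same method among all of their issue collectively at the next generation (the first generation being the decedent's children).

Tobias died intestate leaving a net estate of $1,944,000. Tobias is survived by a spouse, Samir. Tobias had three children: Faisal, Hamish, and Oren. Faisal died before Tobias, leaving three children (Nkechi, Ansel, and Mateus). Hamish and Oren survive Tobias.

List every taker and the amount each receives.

Samir: $972,000; Nkechi: $108,000; Ansel: $108,000; Mateus: $108,000; Hamish: $324,000; Oren: $324,000

Samir takes one-half of $1,944,000 = $972,000. The remaining $972,000 passes to the descendants.
The descendants' portion ($972,000) is divided at the children's generation into 3 shares of $324,000. Hamish and Oren each take $324,000. The remaining share for the deceased Faisal ($324,000) is carried to the next generation.
That pool ($324,000) is divided at the grandchildren's generation equally among Nkechi, Ansel, and Mateus: $108,000 each.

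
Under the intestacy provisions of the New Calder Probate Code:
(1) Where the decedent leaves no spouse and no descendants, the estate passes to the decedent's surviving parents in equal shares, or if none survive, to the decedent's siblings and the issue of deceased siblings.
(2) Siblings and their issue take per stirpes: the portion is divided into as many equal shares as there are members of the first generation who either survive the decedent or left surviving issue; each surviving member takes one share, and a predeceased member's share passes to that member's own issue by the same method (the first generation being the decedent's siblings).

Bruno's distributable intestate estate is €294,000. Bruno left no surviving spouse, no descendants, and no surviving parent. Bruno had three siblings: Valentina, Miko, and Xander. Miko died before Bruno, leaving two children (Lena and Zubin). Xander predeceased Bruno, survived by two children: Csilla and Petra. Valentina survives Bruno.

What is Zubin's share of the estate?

The entire €294,000 passes to the siblings and their issue.
That amount (€294,000) is divided into 3 shares of €98,000: Valentina takes €98,000; Miko's €98,000 share passes to Miko's issue; Xander's €98,000 share passes to Xander's issue.
Miko's share (€98,000) is divided into 2 shares of €49,000: Lena and Zubin each take €49,000.
Xander's share (€98,000) is divided into 2 shares of €49,000: Csilla and Petra each take €49,000.

Zubin receives €49,000.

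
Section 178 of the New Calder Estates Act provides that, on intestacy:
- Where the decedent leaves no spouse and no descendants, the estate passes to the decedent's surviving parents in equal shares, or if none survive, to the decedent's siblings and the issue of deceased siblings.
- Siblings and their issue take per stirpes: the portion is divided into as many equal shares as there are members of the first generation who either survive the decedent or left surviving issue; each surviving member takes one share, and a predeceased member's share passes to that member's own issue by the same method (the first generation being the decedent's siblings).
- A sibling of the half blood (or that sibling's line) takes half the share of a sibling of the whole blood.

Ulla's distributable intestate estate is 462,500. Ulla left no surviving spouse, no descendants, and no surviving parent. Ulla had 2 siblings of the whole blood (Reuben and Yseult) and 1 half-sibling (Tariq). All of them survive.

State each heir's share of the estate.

Tariq: 92,500; Reuben: 185,000; Yseult: 185,000

The entire 462,500 passes to the siblings and their issue.
Counting each half-blood sibling's line as half a unit, there are 5/2 units in 462,500, so one unit is 185,000. Whole-blood lines (Reuben and Yseult) take 185,000 each; half-blood lines (Tariq) take 92,500 each.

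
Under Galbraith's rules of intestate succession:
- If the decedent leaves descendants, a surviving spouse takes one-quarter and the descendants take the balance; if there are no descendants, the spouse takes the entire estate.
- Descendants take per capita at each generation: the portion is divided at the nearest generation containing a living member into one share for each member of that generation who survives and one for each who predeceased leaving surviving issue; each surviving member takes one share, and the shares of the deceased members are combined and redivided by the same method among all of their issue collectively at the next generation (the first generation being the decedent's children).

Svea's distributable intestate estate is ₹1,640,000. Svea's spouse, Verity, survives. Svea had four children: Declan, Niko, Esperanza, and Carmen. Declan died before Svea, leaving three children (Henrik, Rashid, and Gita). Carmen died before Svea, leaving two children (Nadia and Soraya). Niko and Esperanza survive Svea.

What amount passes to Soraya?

Soraya receives ₹123,000.

Verity takes one-quarter of ₹1,640,000 = ₹410,000. The remaining ₹1,230,000 passes to the descendants.
The descendants' portion (₹1,230,000) is divided at the children's generation into 4 shares of ₹307,500. Niko and Esperanza each take ₹307,500. The 2 shares of the deceased (Declan and Carmen) are combined into a pool of ₹615,000.
That pool (₹615,000) is divided at the grandchildren's generation equally among Henrik, Rashid, Gita, Nadia, and Soraya: ₹123,000 each.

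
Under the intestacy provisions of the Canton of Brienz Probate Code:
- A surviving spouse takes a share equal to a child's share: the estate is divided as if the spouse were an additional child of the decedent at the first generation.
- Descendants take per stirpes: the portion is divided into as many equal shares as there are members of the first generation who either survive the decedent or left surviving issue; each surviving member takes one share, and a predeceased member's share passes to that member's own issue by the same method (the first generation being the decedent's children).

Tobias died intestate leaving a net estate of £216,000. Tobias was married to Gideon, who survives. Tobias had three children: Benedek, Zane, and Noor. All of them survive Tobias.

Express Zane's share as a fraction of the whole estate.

Zane receives 1/4 of the estate.

The spouse counts as an additional share at the children's level, so there are 4 primary shares of £54,000. Gideon takes one such share (£54,000).
The children's combined portion (£162,000) is divided into 3 shares of £54,000: Benedek, Zane, and Noor each take £54,000.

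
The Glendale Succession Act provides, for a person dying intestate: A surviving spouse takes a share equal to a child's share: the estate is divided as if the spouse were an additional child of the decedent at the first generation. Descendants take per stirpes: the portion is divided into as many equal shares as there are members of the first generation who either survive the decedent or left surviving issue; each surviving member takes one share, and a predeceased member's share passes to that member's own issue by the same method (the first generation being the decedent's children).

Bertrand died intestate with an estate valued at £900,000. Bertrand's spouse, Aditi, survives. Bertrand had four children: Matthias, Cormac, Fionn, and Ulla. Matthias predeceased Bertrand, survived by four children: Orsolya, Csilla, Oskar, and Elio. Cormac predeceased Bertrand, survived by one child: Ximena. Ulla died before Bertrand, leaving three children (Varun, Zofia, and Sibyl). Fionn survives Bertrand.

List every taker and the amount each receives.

Aditi: £180,000; Orsolya: £45,000; Csilla: £45,000; Oskar: £45,000; Elio: £45,000; Ximena: £180,000; Fionn: £180,000; Varun: £60,000; Zofia: £60,000; Sibyl: £60,000

The spouse counts as an additional share at the children's level, so there are 5 primary shares of £180,000. Aditi takes one such share (£180,000).
The children's combined portion (£720,000) is divided into 4 shares of £180,000: Fionn takes £180,000; Matthias's £180,000 share passes to Matthias's issue; Cormac's £180,000 share passes to Cormac's issue; Ulla's £180,000 share passes to Ulla's issue.
Matthias's share (£180,000) is divided into 4 shares of £45,000: Orsolya, Csilla, Oskar, and Elio each take £45,000.
Cormac's share (£180,000) passes entirely to Ximena.
Ulla's share (£180,000) is divided into 3 shares of £60,000: Varun, Zofia, and Sibyl each take £60,000.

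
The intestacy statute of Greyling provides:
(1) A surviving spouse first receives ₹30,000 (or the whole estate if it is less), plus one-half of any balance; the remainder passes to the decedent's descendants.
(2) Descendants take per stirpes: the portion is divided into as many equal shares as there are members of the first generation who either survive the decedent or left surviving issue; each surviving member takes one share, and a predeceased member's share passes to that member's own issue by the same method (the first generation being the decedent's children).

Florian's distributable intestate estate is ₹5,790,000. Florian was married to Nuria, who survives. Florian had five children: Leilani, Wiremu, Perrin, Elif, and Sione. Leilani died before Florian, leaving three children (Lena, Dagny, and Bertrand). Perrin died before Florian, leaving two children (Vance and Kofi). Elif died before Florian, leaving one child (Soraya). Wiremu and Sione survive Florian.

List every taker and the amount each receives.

Nuria first takes ₹30,000, leaving a balance of ₹5,760,000. Nuria then takes one-half of the balance (₹2,880,000), for a total of ₹2,910,000. The remaining ₹2,880,000 passes to the descendants.
The descendants' portion (₹2,880,000) is divided into 5 shares of ₹576,000: Wiremu and Sione each take ₹576,000; Leilani's ₹576,000 share passes to Leilani's issue; Perrin's ₹576,000 share passes to Perrin's issue; Elif's ₹576,000 share passes to Elif's issue.
Leilani's share (₹576,000) is divided into 3 shares of ₹192,000: Lena, Dagny, and Bertrand each take ₹192,000.
Perrin's share (₹576,000) is divided into 2 shares of ₹288,000: Vance and Kofi each take ₹288,000.
Elif's share (₹576,000) passes entirely to Soraya.

Nuria: ₹2,910,000; Lena: ₹192,000; Dagny: ₹192,000; Bertrand: ₹192,000; Wiremu: ₹576,000; Vance: ₹288,000; Kofi: ₹288,000; Soraya: ₹576,000; Sione: ₹576,000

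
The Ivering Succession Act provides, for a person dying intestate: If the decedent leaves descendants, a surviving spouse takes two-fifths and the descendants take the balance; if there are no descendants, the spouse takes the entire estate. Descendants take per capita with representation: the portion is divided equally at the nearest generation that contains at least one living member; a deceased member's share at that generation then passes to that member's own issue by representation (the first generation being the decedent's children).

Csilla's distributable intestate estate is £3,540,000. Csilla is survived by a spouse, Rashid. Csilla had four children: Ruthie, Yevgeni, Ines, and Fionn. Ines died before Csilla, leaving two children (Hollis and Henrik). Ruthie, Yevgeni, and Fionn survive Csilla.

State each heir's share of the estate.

Rashid takes two-fifths of £3,540,000 = £1,416,000. The remaining £2,124,000 passes to the descendants.
The descendants' portion (£2,124,000) is divided into 4 shares of £531,000: Ruthie, Yevgeni, and Fionn each take £531,000; Ines's £531,000 share passes to Ines's issue.
Ines's share (£531,000) is divided into 2 shares of £265,500: Hollis and Henrik each take £265,500.

Rashid: £1,416,000; Ruthie: £531,000; Yevgeni: £531,000; Hollis: £265,500; Henrik: £265,500; Fionn: £531,000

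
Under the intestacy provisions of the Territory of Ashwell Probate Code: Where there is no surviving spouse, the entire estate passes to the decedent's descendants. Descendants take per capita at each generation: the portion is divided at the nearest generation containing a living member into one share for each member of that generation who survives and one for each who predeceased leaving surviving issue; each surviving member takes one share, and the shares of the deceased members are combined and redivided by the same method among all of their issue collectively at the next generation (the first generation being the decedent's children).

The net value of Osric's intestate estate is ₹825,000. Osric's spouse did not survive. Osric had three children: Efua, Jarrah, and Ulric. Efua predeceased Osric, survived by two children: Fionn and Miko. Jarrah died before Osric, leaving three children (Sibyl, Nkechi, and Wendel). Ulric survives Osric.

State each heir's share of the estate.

Fionn: ₹110,000; Miko: ₹110,000; Sibyl: ₹110,000; Nkechi: ₹110,000; Wendel: ₹110,000; Ulric: ₹275,000

The entire ₹825,000 passes to the descendants.
That amount (₹825,000) is divided at the children's generation into 3 shares of ₹275,000. Ulric takes ₹275,000. The 2 shares of the deceased (Efua and Jarrah) are combined into a pool of ₹550,000.
That pool (₹550,000) is divided at the grandchildren's generation equally among Fionn, Miko, Sibyl, Nkechi, and Wendel: ₹110,000 each.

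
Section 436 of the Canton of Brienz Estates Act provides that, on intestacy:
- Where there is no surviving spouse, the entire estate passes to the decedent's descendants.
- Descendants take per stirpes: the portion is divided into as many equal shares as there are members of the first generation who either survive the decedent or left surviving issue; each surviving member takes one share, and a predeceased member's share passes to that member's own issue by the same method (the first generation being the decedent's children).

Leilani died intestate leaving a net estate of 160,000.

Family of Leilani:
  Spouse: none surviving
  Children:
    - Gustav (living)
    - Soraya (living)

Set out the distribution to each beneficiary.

The entire 160,000 passes to the descendants.
That amount (160,000) is divided into 2 shares of 80,000: Gustav and Soraya each take 80,000.

Gustav: 80,000; Soraya: 80,000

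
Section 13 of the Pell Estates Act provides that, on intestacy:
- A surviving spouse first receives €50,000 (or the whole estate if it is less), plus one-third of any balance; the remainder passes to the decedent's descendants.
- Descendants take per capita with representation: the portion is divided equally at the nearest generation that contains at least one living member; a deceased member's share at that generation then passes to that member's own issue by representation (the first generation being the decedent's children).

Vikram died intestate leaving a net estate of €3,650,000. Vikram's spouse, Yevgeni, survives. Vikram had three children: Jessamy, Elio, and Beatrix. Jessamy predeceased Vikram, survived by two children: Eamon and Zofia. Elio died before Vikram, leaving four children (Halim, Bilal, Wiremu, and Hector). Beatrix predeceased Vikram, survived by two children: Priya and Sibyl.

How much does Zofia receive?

Zofia receives €300,000.

Yevgeni first takes €50,000, leaving a balance of €3,600,000. Yevgeni then takes one-third of the balance (€1,200,000), for a total of €1,250,000. The remaining €2,400,000 passes to the descendants.
No child survives, so the initial division is made at the grandchildren's generation.
The descendants' portion (€2,400,000) is divided into 8 shares of €300,000: Eamon, Zofia, Halim, Bilal, Wiremu, Hector, Priya, and Sibyl each take €300,000.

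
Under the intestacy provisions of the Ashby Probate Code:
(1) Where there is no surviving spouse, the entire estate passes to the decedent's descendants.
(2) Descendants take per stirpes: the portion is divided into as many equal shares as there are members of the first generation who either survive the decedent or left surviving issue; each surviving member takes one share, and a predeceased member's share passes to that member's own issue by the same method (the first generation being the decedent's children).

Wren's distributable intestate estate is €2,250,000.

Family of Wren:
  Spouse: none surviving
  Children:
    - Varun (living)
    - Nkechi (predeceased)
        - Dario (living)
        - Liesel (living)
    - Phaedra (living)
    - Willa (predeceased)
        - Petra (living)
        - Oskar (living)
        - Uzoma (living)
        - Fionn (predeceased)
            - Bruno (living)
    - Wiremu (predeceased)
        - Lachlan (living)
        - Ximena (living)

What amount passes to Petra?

Petra receives €112,500.

The entire €2,250,000 passes to the descendants.
That amount (€2,250,000) is divided into 5 shares of €450,000: Varun and Phaedra each take €450,000; Nkechi's €450,000 share passes to Nkechi's issue; Willa's €450,000 share passes to Willa's issue; Wiremu's €450,000 share passes to Wiremu's issue.
Nkechi's share (€450,000) is divided into 2 shares of €225,000: Dario and Liesel each take €225,000.
Willa's share (€450,000) is divided into 4 shares of €112,500: Petra, Oskar, and Uzoma each take €112,500; Fionn's €112,500 share passes to Fionn's issue.
Fionn's share (€112,500) passes entirely to Bruno.
Wiremu's share (€450,000) is divided into 2 shares of €225,000: Lachlan and Ximena each take €225,000.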